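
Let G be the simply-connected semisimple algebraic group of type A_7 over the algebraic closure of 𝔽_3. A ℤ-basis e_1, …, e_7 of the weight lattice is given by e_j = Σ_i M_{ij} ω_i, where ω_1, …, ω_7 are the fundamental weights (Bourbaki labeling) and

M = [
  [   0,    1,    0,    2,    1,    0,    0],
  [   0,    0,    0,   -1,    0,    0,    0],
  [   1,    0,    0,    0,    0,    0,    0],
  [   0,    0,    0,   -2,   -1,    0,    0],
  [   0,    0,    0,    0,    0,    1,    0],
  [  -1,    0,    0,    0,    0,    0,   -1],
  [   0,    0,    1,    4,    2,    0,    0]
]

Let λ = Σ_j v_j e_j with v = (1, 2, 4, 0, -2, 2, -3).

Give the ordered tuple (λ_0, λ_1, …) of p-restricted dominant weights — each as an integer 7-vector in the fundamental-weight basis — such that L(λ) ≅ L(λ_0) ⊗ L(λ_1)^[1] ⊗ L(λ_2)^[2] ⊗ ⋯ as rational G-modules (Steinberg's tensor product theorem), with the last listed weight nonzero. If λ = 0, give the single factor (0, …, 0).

Change of basis e → ω: c = M·v where v = (1, 2, 4, 0, -2, 2, -3):
  c_1 = 0·1 + 1·2 + 0·4 + 2·0 + (1)·(-2) + 0·2 + (0)·(-3) = 0
  c_2 = 0·1 + 0·2 + 0·4 + (-1)·(0) + (0)·(-2) + 0·2 + (0)·(-3) = 0
  c_3 = 1·1 + 0·2 + 0·4 + 0·0 + (0)·(-2) + 0·2 + (0)·(-3) = 1
  c_4 = 0·1 + 0·2 + 0·4 + (-2)·(0) + (-1)·(-2) + 0·2 + (0)·(-3) = 2
  c_5 = 0·1 + 0·2 + 0·4 + 0·0 + (0)·(-2) + 1·2 + (0)·(-3) = 2
  c_6 = (-1)·(1) + 0·2 + 0·4 + 0·0 + (0)·(-2) + 0·2 + (-1)·(-3) = 2
  c_7 = 0·1 + 0·2 + 1·4 + 4·0 + (2)·(-2) + 0·2 + (0)·(-3) = 0
Base-3 expansion of each c_i:
  c_1 = 0
  c_2 = 0
  c_3 = 1 = 1·3^0
  c_4 = 2 = 2·3^0
  c_5 = 2 = 2·3^0
  c_6 = 2 = 2·3^0
  c_7 = 0
λ_0 = (0, 0, 1, 2, 2, 2, 0)

((0, 0, 1, 2, 2, 2, 0),)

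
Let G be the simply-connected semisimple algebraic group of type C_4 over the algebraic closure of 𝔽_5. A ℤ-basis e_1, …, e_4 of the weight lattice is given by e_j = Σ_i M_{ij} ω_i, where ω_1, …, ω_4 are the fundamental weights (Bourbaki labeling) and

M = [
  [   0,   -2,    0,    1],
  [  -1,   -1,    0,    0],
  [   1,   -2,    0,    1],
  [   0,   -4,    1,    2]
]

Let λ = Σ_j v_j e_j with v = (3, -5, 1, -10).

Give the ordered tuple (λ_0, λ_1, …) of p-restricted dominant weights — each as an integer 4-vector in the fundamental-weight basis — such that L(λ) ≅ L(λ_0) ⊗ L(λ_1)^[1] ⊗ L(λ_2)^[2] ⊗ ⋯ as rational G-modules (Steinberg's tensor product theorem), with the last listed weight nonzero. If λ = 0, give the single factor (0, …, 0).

Change of basis e → ω: c = M·v where v = (3, -5, 1, -10):
  c_1 = 0·3 + (-2)·(-5) + 0·1 + (1)·(-10) = 0
  c_2 = (-1)·(3) + (-1)·(-5) + 0·1 + (0)·(-10) = 2
  c_3 = 1·3 + (-2)·(-5) + 0·1 + (1)·(-10) = 3
  c_4 = 0·3 + (-4)·(-5) + 1·1 + (2)·(-10) = 1
Base-5 expansion of each c_i:
  c_1 = 0
  c_2 = 2 = 2·5^0
  c_3 = 3 = 3·5^0
  c_4 = 1 = 1·5^0
λ_0 = (0, 2, 3, 1)

((0, 2, 3, 1),)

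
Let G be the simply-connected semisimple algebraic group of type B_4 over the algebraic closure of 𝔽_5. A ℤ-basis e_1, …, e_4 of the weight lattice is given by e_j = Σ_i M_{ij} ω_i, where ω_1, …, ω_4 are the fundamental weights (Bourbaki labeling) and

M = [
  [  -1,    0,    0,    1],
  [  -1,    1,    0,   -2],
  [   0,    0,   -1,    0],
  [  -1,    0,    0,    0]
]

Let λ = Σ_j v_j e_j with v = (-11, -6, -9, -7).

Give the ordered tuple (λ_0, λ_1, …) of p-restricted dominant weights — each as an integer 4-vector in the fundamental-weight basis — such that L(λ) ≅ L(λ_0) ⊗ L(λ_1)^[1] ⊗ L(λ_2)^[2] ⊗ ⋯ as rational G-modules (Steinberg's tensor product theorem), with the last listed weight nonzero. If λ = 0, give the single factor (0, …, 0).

((4, 4, 4, 1), (0, 3, 1, 2))

Compute c_i = Σ_j M_{ij} v_j with v = (-11, -6, -9, -7):
  c_1 = (-1)·(-11) + (0)·(-6) + (0)·(-9) + (1)·(-7) = 4
  c_2 = (-1)·(-11) + (1)·(-6) + (0)·(-9) + (-2)·(-7) = 19
  c_3 = (0)·(-11) + (0)·(-6) + (-1)·(-9) + (0)·(-7) = 9
  c_4 = (-1)·(-11) + (0)·(-6) + (0)·(-9) + (0)·(-7) = 11
Writing each c_i in base p = 5:
  c_1 = 4 = 4·5^0
  c_2 = 19 = 4·5^0 + 3·5^1
  c_3 = 9 = 4·5^0 + 1·5^1
  c_4 = 11 = 1·5^0 + 2·5^1
λ_0 = (4, 4, 4, 1)
λ_1 = (0, 3, 1, 2)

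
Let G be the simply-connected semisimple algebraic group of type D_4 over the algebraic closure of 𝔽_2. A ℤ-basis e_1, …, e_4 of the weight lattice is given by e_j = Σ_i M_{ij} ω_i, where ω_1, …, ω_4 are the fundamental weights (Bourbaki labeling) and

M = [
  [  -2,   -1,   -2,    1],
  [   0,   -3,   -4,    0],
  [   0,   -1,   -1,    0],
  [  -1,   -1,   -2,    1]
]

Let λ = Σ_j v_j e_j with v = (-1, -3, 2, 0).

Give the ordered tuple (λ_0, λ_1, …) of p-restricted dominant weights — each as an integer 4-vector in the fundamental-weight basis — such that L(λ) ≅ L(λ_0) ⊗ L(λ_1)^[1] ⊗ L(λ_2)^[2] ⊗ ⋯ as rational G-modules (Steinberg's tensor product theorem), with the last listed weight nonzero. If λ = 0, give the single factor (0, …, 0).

((1, 1, 1, 0),)

Change of basis e → ω: c = M·v where v = (-1, -3, 2, 0):
  c_1 = -2*-1 + -1*-3 + -2*2 + 1*0 = 1
  c_2 = 0*-1 + -3*-3 + -4*2 + 0*0 = 1
  c_3 = 0*-1 + -1*-3 + -1*2 + 0*0 = 1
  c_4 = -1*-1 + -1*-3 + -2*2 + 1*0 = 0
Expand coordinatewise in base 2:
  c_1 = 1 = 1·2^0
  c_2 = 1 = 1·2^0
  c_3 = 1 = 1·2^0
  c_4 = 0
p-restricted factor λ_0 = (1, 1, 1, 0)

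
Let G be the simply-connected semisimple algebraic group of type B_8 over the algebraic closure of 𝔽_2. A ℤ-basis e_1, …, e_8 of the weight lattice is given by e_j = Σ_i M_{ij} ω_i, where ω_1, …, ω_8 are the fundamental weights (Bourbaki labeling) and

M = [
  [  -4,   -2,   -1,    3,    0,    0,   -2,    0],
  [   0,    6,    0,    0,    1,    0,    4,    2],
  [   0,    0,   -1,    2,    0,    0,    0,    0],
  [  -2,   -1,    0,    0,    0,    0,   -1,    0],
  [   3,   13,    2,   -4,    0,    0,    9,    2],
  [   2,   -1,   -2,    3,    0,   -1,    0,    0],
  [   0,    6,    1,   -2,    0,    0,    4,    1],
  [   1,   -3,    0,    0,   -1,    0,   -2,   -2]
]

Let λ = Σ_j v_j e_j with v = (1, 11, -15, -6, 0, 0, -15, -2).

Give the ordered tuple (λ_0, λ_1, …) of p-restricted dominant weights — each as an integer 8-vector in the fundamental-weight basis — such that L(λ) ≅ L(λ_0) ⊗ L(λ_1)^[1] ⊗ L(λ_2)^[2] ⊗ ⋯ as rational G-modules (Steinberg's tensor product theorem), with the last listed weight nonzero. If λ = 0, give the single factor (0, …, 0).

((1, 0, 1, 0, 1, 1, 1, 0), (0, 1, 1, 1, 0, 1, 0, 1))

Converting to the ω-basis (c_i = row i of M dotted with v = (1, 11, -15, -6, 0, 0, -15, -2)):
  c_1 = (-4)·(1) + (-2)·(11) + (-1)·(-15) + (3)·(-6) + (0)·(0) + (0)·(0) + (-2)·(-15) + (0)·(-2) = 1
  c_2 = (0)·(1) + (6)·(11) + (0)·(-15) + (0)·(-6) + (1)·(0) + (0)·(0) + (4)·(-15) + (2)·(-2) = 2
  c_3 = (0)·(1) + (0)·(11) + (-1)·(-15) + (2)·(-6) + (0)·(0) + (0)·(0) + (0)·(-15) + (0)·(-2) = 3
  c_4 = (-2)·(1) + (-1)·(11) + (0)·(-15) + (0)·(-6) + (0)·(0) + (0)·(0) + (-1)·(-15) + (0)·(-2) = 2
  c_5 = (3)·(1) + (13)·(11) + (2)·(-15) + (-4)·(-6) + (0)·(0) + (0)·(0) + (9)·(-15) + (2)·(-2) = 1
  c_6 = (2)·(1) + (-1)·(11) + (-2)·(-15) + (3)·(-6) + (0)·(0) + (-1)·(0) + (0)·(-15) + (0)·(-2) = 3
  c_7 = (0)·(1) + (6)·(11) + (1)·(-15) + (-2)·(-6) + (0)·(0) + (0)·(0) + (4)·(-15) + (1)·(-2) = 1
  c_8 = (1)·(1) + (-3)·(11) + (0)·(-15) + (0)·(-6) + (-1)·(0) + (0)·(0) + (-2)·(-15) + (-2)·(-2) = 2
Writing each c_i in base p = 2:
  c_1 = 1 = 1·2^0
  c_2 = 2 = 0·2^0 + 1·2^1
  c_3 = 3 = 1·2^0 + 1·2^1
  c_4 = 2 = 0·2^0 + 1·2^1
  c_5 = 1 = 1·2^0
  c_6 = 3 = 1·2^0 + 1·2^1
  c_7 = 1 = 1·2^0
  c_8 = 2 = 0·2^0 + 1·2^1
p-restricted factor λ_0 = (1, 0, 1, 0, 1, 1, 1, 0)
p-restricted factor λ_1 = (0, 1, 1, 1, 0, 1, 0, 1)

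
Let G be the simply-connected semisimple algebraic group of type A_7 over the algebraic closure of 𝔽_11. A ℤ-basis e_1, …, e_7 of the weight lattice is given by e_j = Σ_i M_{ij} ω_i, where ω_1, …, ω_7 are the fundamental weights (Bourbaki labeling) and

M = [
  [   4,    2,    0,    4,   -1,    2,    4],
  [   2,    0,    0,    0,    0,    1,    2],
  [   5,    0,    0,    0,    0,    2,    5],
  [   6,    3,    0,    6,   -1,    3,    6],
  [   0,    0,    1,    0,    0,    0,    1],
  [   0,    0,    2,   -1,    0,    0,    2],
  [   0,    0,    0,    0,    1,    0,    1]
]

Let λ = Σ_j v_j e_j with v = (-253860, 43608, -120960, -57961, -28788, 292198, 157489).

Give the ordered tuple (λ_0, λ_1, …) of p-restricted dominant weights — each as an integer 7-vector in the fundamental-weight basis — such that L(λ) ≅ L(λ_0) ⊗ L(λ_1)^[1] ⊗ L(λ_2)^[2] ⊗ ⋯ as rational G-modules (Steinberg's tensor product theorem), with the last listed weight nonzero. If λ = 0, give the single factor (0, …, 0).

((0, 5, 10, 5, 9, 9, 1), (6, 10, 4, 9, 9, 8, 7), (4, 7, 0, 8, 4, 4, 7), (7, 8, 0, 5, 5, 10, 8), (5, 6, 7, 7, 2, 8, 8))

Converting to the ω-basis (c_i = row i of M dotted with v = (-253860, 43608, -120960, -57961, -28788, 292198, 157489)):
  c_1 = (4)·(-253860) + (2)·(43608) + (0)·(-120960) + (4)·(-57961) + (-1)·(-28788) + (2)·(292198) + (4)·(157489) = 83072
  c_2 = (2)·(-253860) + (0)·(43608) + (0)·(-120960) + (0)·(-57961) + (0)·(-28788) + (1)·(292198) + (2)·(157489) = 99456
  c_3 = (5)·(-253860) + (0)·(43608) + (0)·(-120960) + (0)·(-57961) + (0)·(-28788) + (2)·(292198) + (5)·(157489) = 102541
  c_4 = (6)·(-253860) + (3)·(43608) + (0)·(-120960) + (6)·(-57961) + (-1)·(-28788) + (3)·(292198) + (6)·(157489) = 110214
  c_5 = (0)·(-253860) + (0)·(43608) + (1)·(-120960) + (0)·(-57961) + (0)·(-28788) + (0)·(292198) + (1)·(157489) = 36529
  c_6 = (0)·(-253860) + (0)·(43608) + (2)·(-120960) + (-1)·(-57961) + (0)·(-28788) + (0)·(292198) + (2)·(157489) = 131019
  c_7 = (0)·(-253860) + (0)·(43608) + (0)·(-120960) + (0)·(-57961) + (1)·(-28788) + (0)·(292198) + (1)·(157489) = 128701
p = 11; digits c_i = Σ_j d_{ij}·11^j, 0 ≤ d_{ij} < 11:
  c_1 = 83072 = 0·11^0 + 6·11^1 + 4·11^2 + 7·11^3 + 5·11^4
  c_2 = 99456 = 5·11^0 + 10·11^1 + 7·11^2 + 8·11^3 + 6·11^4
  c_3 = 102541 = 10·11^0 + 4·11^1 + 0·11^2 + 0·11^3 + 7·11^4
  c_4 = 110214 = 5·11^0 + 9·11^1 + 8·11^2 + 5·11^3 + 7·11^4
  c_5 = 36529 = 9·11^0 + 9·11^1 + 4·11^2 + 5·11^3 + 2·11^4
  c_6 = 131019 = 9·11^0 + 8·11^1 + 4·11^2 + 10·11^3 + 8·11^4
  c_7 = 128701 = 1·11^0 + 7·11^1 + 7·11^2 + 8·11^3 + 8·11^4
λ_0 = (0, 5, 10, 5, 9, 9, 1)
λ_1 = (6, 10, 4, 9, 9, 8, 7)
λ_2 = (4, 7, 0, 8, 4, 4, 7)
λ_3 = (7, 8, 0, 5, 5, 10, 8)
λ_4 = (5, 6, 7, 7, 2, 8, 8)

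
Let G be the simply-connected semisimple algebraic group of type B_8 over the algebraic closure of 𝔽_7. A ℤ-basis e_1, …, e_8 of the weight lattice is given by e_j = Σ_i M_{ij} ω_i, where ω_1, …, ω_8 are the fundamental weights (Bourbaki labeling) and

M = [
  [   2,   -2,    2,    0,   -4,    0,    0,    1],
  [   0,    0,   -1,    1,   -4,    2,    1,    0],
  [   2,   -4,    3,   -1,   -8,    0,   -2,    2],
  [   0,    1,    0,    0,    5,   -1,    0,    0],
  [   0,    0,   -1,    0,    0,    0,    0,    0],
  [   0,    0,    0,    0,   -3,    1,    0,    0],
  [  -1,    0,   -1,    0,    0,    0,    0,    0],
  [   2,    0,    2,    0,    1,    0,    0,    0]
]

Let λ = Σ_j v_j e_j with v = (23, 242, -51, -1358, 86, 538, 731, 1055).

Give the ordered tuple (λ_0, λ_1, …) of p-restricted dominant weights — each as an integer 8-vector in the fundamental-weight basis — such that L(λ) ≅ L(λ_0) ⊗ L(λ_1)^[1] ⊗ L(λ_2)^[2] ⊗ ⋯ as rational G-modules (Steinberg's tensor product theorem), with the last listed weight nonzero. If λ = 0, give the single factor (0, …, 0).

((3, 2, 5, 1, 2, 0, 0, 2), (3, 1, 6, 5, 0, 5, 4, 4), (3, 3, 4, 2, 1, 5, 0, 0))

Compute c_i = Σ_j M_{ij} v_j with v = (23, 242, -51, -1358, 86, 538, 731, 1055):
  c_1 = (2)·(23) + (-2)·(242) + (2)·(-51) + (0)·(-1358) + (-4)·(86) + (0)·(538) + (0)·(731) + (1)·(1055) = 171
  c_2 = (0)·(23) + (0)·(242) + (-1)·(-51) + (1)·(-1358) + (-4)·(86) + (2)·(538) + (1)·(731) + (0)·(1055) = 156
  c_3 = (2)·(23) + (-4)·(242) + (3)·(-51) + (-1)·(-1358) + (-8)·(86) + (0)·(538) + (-2)·(731) + (2)·(1055) = 243
  c_4 = (0)·(23) + (1)·(242) + (0)·(-51) + (0)·(-1358) + (5)·(86) + (-1)·(538) + (0)·(731) + (0)·(1055) = 134
  c_5 = (0)·(23) + (0)·(242) + (-1)·(-51) + (0)·(-1358) + (0)·(86) + (0)·(538) + (0)·(731) + (0)·(1055) = 51
  c_6 = (0)·(23) + (0)·(242) + (0)·(-51) + (0)·(-1358) + (-3)·(86) + (1)·(538) + (0)·(731) + (0)·(1055) = 280
  c_7 = (-1)·(23) + (0)·(242) + (-1)·(-51) + (0)·(-1358) + (0)·(86) + (0)·(538) + (0)·(731) + (0)·(1055) = 28
  c_8 = (2)·(23) + (0)·(242) + (2)·(-51) + (0)·(-1358) + (1)·(86) + (0)·(538) + (0)·(731) + (0)·(1055) = 30
p = 7; digits c_i = Σ_j d_{ij}·7^j, 0 ≤ d_{ij} < 7:
  c_1 = 171 = 3·7^0 + 3·7^1 + 3·7^2
  c_2 = 156 = 2·7^0 + 1·7^1 + 3·7^2
  c_3 = 243 = 5·7^0 + 6·7^1 + 4·7^2
  c_4 = 134 = 1·7^0 + 5·7^1 + 2·7^2
  c_5 = 51 = 2·7^0 + 0·7^1 + 1·7^2
  c_6 = 280 = 0·7^0 + 5·7^1 + 5·7^2
  c_7 = 28 = 0·7^0 + 4·7^1
  c_8 = 30 = 2·7^0 + 4·7^1
Factor λ_0 = (3, 2, 5, 1, 2, 0, 0, 2)
Factor λ_1 = (3, 1, 6, 5, 0, 5, 4, 4)
Factor λ_2 = (3, 3, 4, 2, 1, 5, 0, 0)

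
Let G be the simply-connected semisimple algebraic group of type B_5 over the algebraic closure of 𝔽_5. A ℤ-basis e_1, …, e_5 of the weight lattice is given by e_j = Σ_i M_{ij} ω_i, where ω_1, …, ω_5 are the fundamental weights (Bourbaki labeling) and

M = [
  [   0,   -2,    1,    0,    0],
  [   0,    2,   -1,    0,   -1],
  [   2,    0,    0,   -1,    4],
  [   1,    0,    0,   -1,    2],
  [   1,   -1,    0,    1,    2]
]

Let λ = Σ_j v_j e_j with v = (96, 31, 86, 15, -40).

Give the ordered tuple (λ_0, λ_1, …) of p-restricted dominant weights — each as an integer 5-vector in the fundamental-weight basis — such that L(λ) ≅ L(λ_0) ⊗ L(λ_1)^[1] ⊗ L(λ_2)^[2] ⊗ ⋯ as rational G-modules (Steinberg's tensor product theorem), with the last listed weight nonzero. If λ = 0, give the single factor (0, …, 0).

Converting to the ω-basis (c_i = row i of M dotted with v = (96, 31, 86, 15, -40)):
  c_1 = 0·96 + (-2)·(31) + 1·86 + 0·15 + (0)·(-40) = 24
  c_2 = 0·96 + 2·31 + (-1)·(86) + 0·15 + (-1)·(-40) = 16
  c_3 = 2·96 + 0·31 + 0·86 + (-1)·(15) + (4)·(-40) = 17
  c_4 = 1·96 + 0·31 + 0·86 + (-1)·(15) + (2)·(-40) = 1
  c_5 = 1·96 + (-1)·(31) + 0·86 + 1·15 + (2)·(-40) = 0
Expand coordinatewise in base 5:
  c_1 = 24 = 4·5^0 + 4·5^1
  c_2 = 16 = 1·5^0 + 3·5^1
  c_3 = 17 = 2·5^0 + 3·5^1
  c_4 = 1 = 1·5^0
  c_5 = 0
λ_0 = (4, 1, 2, 1, 0)
λ_1 = (4, 3, 3, 0, 0)

((4, 1, 2, 1, 0), (4, 3, 3, 0, 0))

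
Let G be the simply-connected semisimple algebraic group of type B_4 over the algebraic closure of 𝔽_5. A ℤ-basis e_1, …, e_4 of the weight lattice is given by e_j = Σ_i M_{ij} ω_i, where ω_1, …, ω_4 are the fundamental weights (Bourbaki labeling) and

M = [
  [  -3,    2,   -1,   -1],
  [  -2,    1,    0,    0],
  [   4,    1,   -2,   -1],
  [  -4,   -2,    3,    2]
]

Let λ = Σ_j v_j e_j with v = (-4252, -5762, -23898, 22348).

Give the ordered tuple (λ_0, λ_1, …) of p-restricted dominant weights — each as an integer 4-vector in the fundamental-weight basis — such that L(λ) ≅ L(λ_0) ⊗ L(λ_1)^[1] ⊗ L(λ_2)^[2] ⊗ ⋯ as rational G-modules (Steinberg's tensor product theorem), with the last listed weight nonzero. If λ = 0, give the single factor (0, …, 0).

In the fundamental-weight basis, λ has coordinates c = M·v (v = (-4252, -5762, -23898, 22348)):
  c_1 = -3*-4252 + 2*-5762 + -1*-23898 + -1*22348 = 2782
  c_2 = -2*-4252 + 1*-5762 + 0*-23898 + 0*22348 = 2742
  c_3 = 4*-4252 + 1*-5762 + -2*-23898 + -1*22348 = 2678
  c_4 = -4*-4252 + -2*-5762 + 3*-23898 + 2*22348 = 1534
Expand coordinatewise in base 5:
  c_1 = 2782 = 2·5^0 + 1·5^1 + 1·5^2 + 2·5^3 + 4·5^4
  c_2 = 2742 = 2·5^0 + 3·5^1 + 4·5^2 + 1·5^3 + 4·5^4
  c_3 = 2678 = 3·5^0 + 0·5^1 + 2·5^2 + 1·5^3 + 4·5^4
  c_4 = 1534 = 4·5^0 + 1·5^1 + 1·5^2 + 2·5^3 + 2·5^4
p-restricted factor λ_0 = (2, 2, 3, 4)
p-restricted factor λ_1 = (1, 3, 0, 1)
p-restricted factor λ_2 = (1, 4, 2, 1)
p-restricted factor λ_3 = (2, 1, 1, 2)
p-restricted factor λ_4 = (4, 4, 4, 2)

((2, 2, 3, 4), (1, 3, 0, 1), (1, 4, 2, 1), (2, 1, 1, 2), (4, 4, 4, 2))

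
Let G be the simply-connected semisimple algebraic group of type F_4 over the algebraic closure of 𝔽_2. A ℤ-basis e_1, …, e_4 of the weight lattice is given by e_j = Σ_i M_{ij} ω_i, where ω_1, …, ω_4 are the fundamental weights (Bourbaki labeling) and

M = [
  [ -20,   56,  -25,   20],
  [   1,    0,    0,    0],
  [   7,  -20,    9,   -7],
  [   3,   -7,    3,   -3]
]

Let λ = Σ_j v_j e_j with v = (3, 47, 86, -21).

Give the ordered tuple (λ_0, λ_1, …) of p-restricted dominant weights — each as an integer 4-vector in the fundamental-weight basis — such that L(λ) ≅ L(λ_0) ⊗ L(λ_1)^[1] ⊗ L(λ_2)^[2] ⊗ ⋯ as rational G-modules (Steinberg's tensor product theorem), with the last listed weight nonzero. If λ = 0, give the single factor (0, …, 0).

In the fundamental-weight basis, λ has coordinates c = M·v (v = (3, 47, 86, -21)):
  c_1 = (-20)·(3) + 56·47 + (-25)·(86) + (20)·(-21) = 2
  c_2 = 1·3 + 0·47 + 0·86 + (0)·(-21) = 3
  c_3 = 7·3 + (-20)·(47) + 9·86 + (-7)·(-21) = 2
  c_4 = 3·3 + (-7)·(47) + 3·86 + (-3)·(-21) = 1
Base-2 expansion of each c_i:
  c_1 = 2 = 0·2^0 + 1·2^1
  c_2 = 3 = 1·2^0 + 1·2^1
  c_3 = 2 = 0·2^0 + 1·2^1
  c_4 = 1 = 1·2^0
p-restricted factor λ_0 = (0, 1, 0, 1)
p-restricted factor λ_1 = (1, 1, 1, 0)

((0, 1, 0, 1), (1, 1, 1, 0))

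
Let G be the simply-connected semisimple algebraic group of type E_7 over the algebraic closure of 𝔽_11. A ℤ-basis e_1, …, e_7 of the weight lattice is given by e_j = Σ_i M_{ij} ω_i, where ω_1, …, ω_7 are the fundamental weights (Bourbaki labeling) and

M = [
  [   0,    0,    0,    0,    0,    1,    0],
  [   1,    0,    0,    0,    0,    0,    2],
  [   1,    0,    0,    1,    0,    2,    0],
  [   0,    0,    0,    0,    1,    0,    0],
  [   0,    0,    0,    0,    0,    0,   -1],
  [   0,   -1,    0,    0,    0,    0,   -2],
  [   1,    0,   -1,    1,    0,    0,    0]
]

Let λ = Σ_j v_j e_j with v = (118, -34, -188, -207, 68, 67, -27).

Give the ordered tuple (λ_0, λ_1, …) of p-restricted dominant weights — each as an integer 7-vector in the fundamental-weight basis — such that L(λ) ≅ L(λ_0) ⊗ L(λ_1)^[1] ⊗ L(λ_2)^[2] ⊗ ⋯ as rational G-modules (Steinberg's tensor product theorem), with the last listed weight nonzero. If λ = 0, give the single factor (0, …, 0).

Change of basis e → ω: c = M·v where v = (118, -34, -188, -207, 68, 67, -27):
  c_1 = 0·118 + (0)·(-34) + (0)·(-188) + (0)·(-207) + 0·68 + 1·67 + (0)·(-27) = 67
  c_2 = 1·118 + (0)·(-34) + (0)·(-188) + (0)·(-207) + 0·68 + 0·67 + (2)·(-27) = 64
  c_3 = 1·118 + (0)·(-34) + (0)·(-188) + (1)·(-207) + 0·68 + 2·67 + (0)·(-27) = 45
  c_4 = 0·118 + (0)·(-34) + (0)·(-188) + (0)·(-207) + 1·68 + 0·67 + (0)·(-27) = 68
  c_5 = 0·118 + (0)·(-34) + (0)·(-188) + (0)·(-207) + 0·68 + 0·67 + (-1)·(-27) = 27
  c_6 = 0·118 + (-1)·(-34) + (0)·(-188) + (0)·(-207) + 0·68 + 0·67 + (-2)·(-27) = 88
  c_7 = 1·118 + (0)·(-34) + (-1)·(-188) + (1)·(-207) + 0·68 + 0·67 + (0)·(-27) = 99
Expand coordinatewise in base 11:
  c_1 = 67 = 1·11^0 + 6·11^1
  c_2 = 64 = 9·11^0 + 5·11^1
  c_3 = 45 = 1·11^0 + 4·11^1
  c_4 = 68 = 2·11^0 + 6·11^1
  c_5 = 27 = 5·11^0 + 2·11^1
  c_6 = 88 = 0·11^0 + 8·11^1
  c_7 = 99 = 0·11^0 + 9·11^1
λ_0 = (1, 9, 1, 2, 5, 0, 0)
λ_1 = (6, 5, 4, 6, 2, 8, 9)

((1, 9, 1, 2, 5, 0, 0), (6, 5, 4, 6, 2, 8, 9))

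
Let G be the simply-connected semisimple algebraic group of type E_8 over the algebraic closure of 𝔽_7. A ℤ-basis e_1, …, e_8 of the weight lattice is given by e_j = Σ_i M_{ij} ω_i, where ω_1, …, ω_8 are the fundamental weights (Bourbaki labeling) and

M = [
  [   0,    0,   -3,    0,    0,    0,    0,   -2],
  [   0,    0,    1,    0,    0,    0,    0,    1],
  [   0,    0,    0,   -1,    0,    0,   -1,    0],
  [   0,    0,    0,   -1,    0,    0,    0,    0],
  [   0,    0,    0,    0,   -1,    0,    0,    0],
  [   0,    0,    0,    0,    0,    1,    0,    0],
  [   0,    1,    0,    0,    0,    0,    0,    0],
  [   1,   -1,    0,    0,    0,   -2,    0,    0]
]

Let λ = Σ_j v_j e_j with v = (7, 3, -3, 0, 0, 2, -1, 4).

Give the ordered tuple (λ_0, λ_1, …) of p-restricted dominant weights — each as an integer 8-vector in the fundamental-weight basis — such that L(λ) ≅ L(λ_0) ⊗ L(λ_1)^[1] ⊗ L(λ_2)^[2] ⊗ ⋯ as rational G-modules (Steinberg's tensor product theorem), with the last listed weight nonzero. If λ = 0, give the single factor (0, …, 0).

Compute c_i = Σ_j M_{ij} v_j with v = (7, 3, -3, 0, 0, 2, -1, 4):
  c_1 = 0·7 + 0·3 + (-3)·(-3) + 0·0 + 0·0 + 0·2 + (0)·(-1) + (-2)·(4) = 1
  c_2 = 0·7 + 0·3 + (1)·(-3) + 0·0 + 0·0 + 0·2 + (0)·(-1) + 1·4 = 1
  c_3 = 0·7 + 0·3 + (0)·(-3) + (-1)·(0) + 0·0 + 0·2 + (-1)·(-1) + 0·4 = 1
  c_4 = 0·7 + 0·3 + (0)·(-3) + (-1)·(0) + 0·0 + 0·2 + (0)·(-1) + 0·4 = 0
  c_5 = 0·7 + 0·3 + (0)·(-3) + 0·0 + (-1)·(0) + 0·2 + (0)·(-1) + 0·4 = 0
  c_6 = 0·7 + 0·3 + (0)·(-3) + 0·0 + 0·0 + 1·2 + (0)·(-1) + 0·4 = 2
  c_7 = 0·7 + 1·3 + (0)·(-3) + 0·0 + 0·0 + 0·2 + (0)·(-1) + 0·4 = 3
  c_8 = 1·7 + (-1)·(3) + (0)·(-3) + 0·0 + 0·0 + (-2)·(2) + (0)·(-1) + 0·4 = 0
Expand coordinatewise in base 7:
  c_1 = 1 = 1·7^0
  c_2 = 1 = 1·7^0
  c_3 = 1 = 1·7^0
  c_4 = 0
  c_5 = 0
  c_6 = 2 = 2·7^0
  c_7 = 3 = 3·7^0
  c_8 = 0
λ_0 = (1, 1, 1, 0, 0, 2, 3, 0)

((1, 1, 1, 0, 0, 2, 3, 0),)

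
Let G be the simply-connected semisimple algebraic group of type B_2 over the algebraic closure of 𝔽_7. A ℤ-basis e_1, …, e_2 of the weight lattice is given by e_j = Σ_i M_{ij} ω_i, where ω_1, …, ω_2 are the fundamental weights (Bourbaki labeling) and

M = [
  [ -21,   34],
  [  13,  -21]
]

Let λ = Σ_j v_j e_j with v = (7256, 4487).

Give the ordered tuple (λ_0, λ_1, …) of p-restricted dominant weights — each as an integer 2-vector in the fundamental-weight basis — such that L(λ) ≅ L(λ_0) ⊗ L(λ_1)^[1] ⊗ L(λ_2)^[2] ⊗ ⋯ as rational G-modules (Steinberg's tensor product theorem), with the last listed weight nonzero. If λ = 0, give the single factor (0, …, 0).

((0, 3), (5, 0), (3, 2))

In the fundamental-weight basis, λ has coordinates c = M·v (v = (7256, 4487)):
  c_1 = -21*7256 + 34*4487 = 182
  c_2 = 13*7256 + -21*4487 = 101
Base-7 expansion of each c_i:
  c_1 = 182 = 0·7^0 + 5·7^1 + 3·7^2
  c_2 = 101 = 3·7^0 + 0·7^1 + 2·7^2
Factor λ_0 = (0, 3)
Factor λ_1 = (5, 0)
Factor λ_2 = (3, 2)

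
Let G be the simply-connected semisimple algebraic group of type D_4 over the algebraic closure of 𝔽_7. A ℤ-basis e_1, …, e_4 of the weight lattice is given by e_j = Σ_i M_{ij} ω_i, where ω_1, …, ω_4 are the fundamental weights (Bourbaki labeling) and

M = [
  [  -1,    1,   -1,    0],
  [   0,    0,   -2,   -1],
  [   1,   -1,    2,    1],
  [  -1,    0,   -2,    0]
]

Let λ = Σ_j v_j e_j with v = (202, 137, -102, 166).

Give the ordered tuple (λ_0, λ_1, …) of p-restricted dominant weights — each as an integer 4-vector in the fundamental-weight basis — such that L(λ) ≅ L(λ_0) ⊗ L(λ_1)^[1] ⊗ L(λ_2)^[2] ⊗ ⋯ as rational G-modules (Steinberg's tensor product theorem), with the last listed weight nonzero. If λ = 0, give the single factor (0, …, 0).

In the fundamental-weight basis, λ has coordinates c = M·v (v = (202, 137, -102, 166)):
  c_1 = (-1)·(202) + 1·137 + (-1)·(-102) + 0·166 = 37
  c_2 = 0·202 + 0·137 + (-2)·(-102) + (-1)·(166) = 38
  c_3 = 1·202 + (-1)·(137) + (2)·(-102) + 1·166 = 27
  c_4 = (-1)·(202) + 0·137 + (-2)·(-102) + 0·166 = 2
Base-7 expansion of each c_i:
  c_1 = 37 = 2·7^0 + 5·7^1
  c_2 = 38 = 3·7^0 + 5·7^1
  c_3 = 27 = 6·7^0 + 3·7^1
  c_4 = 2 = 2·7^0
λ_0 = (2, 3, 6, 2)
λ_1 = (5, 5, 3, 0)

((2, 3, 6, 2), (5, 5, 3, 0))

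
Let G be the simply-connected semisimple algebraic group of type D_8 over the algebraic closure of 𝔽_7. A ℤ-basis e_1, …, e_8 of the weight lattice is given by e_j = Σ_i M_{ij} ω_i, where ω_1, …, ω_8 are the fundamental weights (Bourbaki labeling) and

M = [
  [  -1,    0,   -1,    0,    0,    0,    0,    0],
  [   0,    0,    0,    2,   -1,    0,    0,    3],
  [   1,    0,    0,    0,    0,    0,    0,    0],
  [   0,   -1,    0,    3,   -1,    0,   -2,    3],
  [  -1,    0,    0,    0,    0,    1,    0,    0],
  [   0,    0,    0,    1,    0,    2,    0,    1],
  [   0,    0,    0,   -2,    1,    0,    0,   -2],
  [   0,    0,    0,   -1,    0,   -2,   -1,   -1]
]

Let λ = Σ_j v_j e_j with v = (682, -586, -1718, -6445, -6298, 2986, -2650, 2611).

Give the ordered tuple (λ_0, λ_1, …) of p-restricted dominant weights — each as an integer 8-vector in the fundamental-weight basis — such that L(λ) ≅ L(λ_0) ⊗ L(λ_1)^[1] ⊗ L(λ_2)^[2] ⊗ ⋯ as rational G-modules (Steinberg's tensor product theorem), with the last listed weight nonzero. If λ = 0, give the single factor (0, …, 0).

((0, 2, 3, 3, 1, 3, 5, 1), (1, 2, 6, 6, 0, 4, 6, 3), (0, 4, 6, 6, 5, 1, 6, 3), (3, 3, 1, 1, 6, 6, 3, 1))

ω-coordinates c = M·v, v = (682, -586, -1718, -6445, -6298, 2986, -2650, 2611):
  c_1 = (-1)·(682) + (0)·(-586) + (-1)·(-1718) + (0)·(-6445) + (0)·(-6298) + 0·2986 + (0)·(-2650) + 0·2611 = 1036
  c_2 = 0·682 + (0)·(-586) + (0)·(-1718) + (2)·(-6445) + (-1)·(-6298) + 0·2986 + (0)·(-2650) + 3·2611 = 1241
  c_3 = 1·682 + (0)·(-586) + (0)·(-1718) + (0)·(-6445) + (0)·(-6298) + 0·2986 + (0)·(-2650) + 0·2611 = 682
  c_4 = 0·682 + (-1)·(-586) + (0)·(-1718) + (3)·(-6445) + (-1)·(-6298) + 0·2986 + (-2)·(-2650) + 3·2611 = 682
  c_5 = (-1)·(682) + (0)·(-586) + (0)·(-1718) + (0)·(-6445) + (0)·(-6298) + 1·2986 + (0)·(-2650) + 0·2611 = 2304
  c_6 = 0·682 + (0)·(-586) + (0)·(-1718) + (1)·(-6445) + (0)·(-6298) + 2·2986 + (0)·(-2650) + 1·2611 = 2138
  c_7 = 0·682 + (0)·(-586) + (0)·(-1718) + (-2)·(-6445) + (1)·(-6298) + 0·2986 + (0)·(-2650) + (-2)·(2611) = 1370
  c_8 = 0·682 + (0)·(-586) + (0)·(-1718) + (-1)·(-6445) + (0)·(-6298) + (-2)·(2986) + (-1)·(-2650) + (-1)·(2611) = 512
p = 7; digits c_i = Σ_j d_{ij}·7^j, 0 ≤ d_{ij} < 7:
  c_1 = 1036 = 0·7^0 + 1·7^1 + 0·7^2 + 3·7^3
  c_2 = 1241 = 2·7^0 + 2·7^1 + 4·7^2 + 3·7^3
  c_3 = 682 = 3·7^0 + 6·7^1 + 6·7^2 + 1·7^3
  c_4 = 682 = 3·7^0 + 6·7^1 + 6·7^2 + 1·7^3
  c_5 = 2304 = 1·7^0 + 0·7^1 + 5·7^2 + 6·7^3
  c_6 = 2138 = 3·7^0 + 4·7^1 + 1·7^2 + 6·7^3
  c_7 = 1370 = 5·7^0 + 6·7^1 + 6·7^2 + 3·7^3
  c_8 = 512 = 1·7^0 + 3·7^1 + 3·7^2 + 1·7^3
λ_0 = (0, 2, 3, 3, 1, 3, 5, 1)
λ_1 = (1, 2, 6, 6, 0, 4, 6, 3)
λ_2 = (0, 4, 6, 6, 5, 1, 6, 3)
λ_3 = (3, 3, 1, 1, 6, 6, 3, 1)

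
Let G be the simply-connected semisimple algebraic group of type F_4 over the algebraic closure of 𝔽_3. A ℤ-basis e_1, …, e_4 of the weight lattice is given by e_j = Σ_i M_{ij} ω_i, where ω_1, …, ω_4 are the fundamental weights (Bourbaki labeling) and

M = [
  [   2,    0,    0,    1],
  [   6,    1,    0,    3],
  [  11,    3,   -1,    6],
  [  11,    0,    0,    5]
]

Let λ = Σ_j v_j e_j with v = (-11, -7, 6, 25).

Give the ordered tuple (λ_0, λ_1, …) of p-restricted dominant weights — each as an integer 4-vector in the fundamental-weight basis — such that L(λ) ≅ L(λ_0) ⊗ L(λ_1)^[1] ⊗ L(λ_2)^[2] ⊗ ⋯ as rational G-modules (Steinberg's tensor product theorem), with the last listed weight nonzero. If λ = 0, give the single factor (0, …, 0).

((0, 2, 2, 1), (1, 0, 0, 1))

ω-coordinates c = M·v, v = (-11, -7, 6, 25):
  c_1 = (2)·(-11) + (0)·(-7) + 0·6 + 1·25 = 3
  c_2 = (6)·(-11) + (1)·(-7) + 0·6 + 3·25 = 2
  c_3 = (11)·(-11) + (3)·(-7) + (-1)·(6) + 6·25 = 2
  c_4 = (11)·(-11) + (0)·(-7) + 0·6 + 5·25 = 4
Expand coordinatewise in base 3:
  c_1 = 3 = 0·3^0 + 1·3^1
  c_2 = 2 = 2·3^0
  c_3 = 2 = 2·3^0
  c_4 = 4 = 1·3^0 + 1·3^1
p-restricted factor λ_0 = (0, 2, 2, 1)
p-restricted factor λ_1 = (1, 0, 0, 1)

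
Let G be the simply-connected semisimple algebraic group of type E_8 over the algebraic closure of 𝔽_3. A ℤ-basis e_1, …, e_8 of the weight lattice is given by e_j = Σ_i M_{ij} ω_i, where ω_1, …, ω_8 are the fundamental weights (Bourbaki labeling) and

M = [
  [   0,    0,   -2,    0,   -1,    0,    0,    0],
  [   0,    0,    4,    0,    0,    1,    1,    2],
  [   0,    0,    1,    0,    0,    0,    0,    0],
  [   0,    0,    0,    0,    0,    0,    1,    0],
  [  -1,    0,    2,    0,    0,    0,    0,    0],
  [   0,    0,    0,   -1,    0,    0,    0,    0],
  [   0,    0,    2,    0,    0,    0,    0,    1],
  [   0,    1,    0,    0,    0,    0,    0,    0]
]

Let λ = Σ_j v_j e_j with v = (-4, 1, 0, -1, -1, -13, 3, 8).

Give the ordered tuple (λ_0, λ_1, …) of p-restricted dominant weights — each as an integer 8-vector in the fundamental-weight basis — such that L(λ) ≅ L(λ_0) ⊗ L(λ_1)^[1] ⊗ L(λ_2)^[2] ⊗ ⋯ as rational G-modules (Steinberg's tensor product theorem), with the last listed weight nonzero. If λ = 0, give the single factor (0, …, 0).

((1, 0, 0, 0, 1, 1, 2, 1), (0, 2, 0, 1, 1, 0, 2, 0))

In the fundamental-weight basis, λ has coordinates c = M·v (v = (-4, 1, 0, -1, -1, -13, 3, 8)):
  c_1 = (0)·(-4) + 0·1 + (-2)·(0) + (0)·(-1) + (-1)·(-1) + (0)·(-13) + 0·3 + 0·8 = 1
  c_2 = (0)·(-4) + 0·1 + 4·0 + (0)·(-1) + (0)·(-1) + (1)·(-13) + 1·3 + 2·8 = 6
  c_3 = (0)·(-4) + 0·1 + 1·0 + (0)·(-1) + (0)·(-1) + (0)·(-13) + 0·3 + 0·8 = 0
  c_4 = (0)·(-4) + 0·1 + 0·0 + (0)·(-1) + (0)·(-1) + (0)·(-13) + 1·3 + 0·8 = 3
  c_5 = (-1)·(-4) + 0·1 + 2·0 + (0)·(-1) + (0)·(-1) + (0)·(-13) + 0·3 + 0·8 = 4
  c_6 = (0)·(-4) + 0·1 + 0·0 + (-1)·(-1) + (0)·(-1) + (0)·(-13) + 0·3 + 0·8 = 1
  c_7 = (0)·(-4) + 0·1 + 2·0 + (0)·(-1) + (0)·(-1) + (0)·(-13) + 0·3 + 1·8 = 8
  c_8 = (0)·(-4) + 1·1 + 0·0 + (0)·(-1) + (0)·(-1) + (0)·(-13) + 0·3 + 0·8 = 1
Base-3 expansion of each c_i:
  c_1 = 1 = 1·3^0
  c_2 = 6 = 0·3^0 + 2·3^1
  c_3 = 0
  c_4 = 3 = 0·3^0 + 1·3^1
  c_5 = 4 = 1·3^0 + 1·3^1
  c_6 = 1 = 1·3^0
  c_7 = 8 = 2·3^0 + 2·3^1
  c_8 = 1 = 1·3^0
p-restricted factor λ_0 = (1, 0, 0, 0, 1, 1, 2, 1)
p-restricted factor λ_1 = (0, 2, 0, 1, 1, 0, 2, 0)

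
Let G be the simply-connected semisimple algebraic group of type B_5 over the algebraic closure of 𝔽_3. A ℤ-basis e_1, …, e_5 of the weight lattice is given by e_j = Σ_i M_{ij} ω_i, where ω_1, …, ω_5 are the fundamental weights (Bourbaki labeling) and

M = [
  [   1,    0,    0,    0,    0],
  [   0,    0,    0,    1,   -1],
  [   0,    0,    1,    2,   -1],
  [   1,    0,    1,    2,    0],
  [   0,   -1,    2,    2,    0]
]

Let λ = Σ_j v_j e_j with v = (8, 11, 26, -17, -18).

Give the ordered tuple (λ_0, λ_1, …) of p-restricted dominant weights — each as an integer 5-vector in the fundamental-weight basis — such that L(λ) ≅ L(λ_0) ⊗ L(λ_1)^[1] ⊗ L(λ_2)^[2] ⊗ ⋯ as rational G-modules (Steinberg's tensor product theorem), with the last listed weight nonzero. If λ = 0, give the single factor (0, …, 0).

In the fundamental-weight basis, λ has coordinates c = M·v (v = (8, 11, 26, -17, -18)):
  c_1 = 1·8 + 0·11 + 0·26 + (0)·(-17) + (0)·(-18) = 8
  c_2 = 0·8 + 0·11 + 0·26 + (1)·(-17) + (-1)·(-18) = 1
  c_3 = 0·8 + 0·11 + 1·26 + (2)·(-17) + (-1)·(-18) = 10
  c_4 = 1·8 + 0·11 + 1·26 + (2)·(-17) + (0)·(-18) = 0
  c_5 = 0·8 + (-1)·(11) + 2·26 + (2)·(-17) + (0)·(-18) = 7
Expand coordinatewise in base 3:
  c_1 = 8 = 2·3^0 + 2·3^1
  c_2 = 1 = 1·3^0
  c_3 = 10 = 1·3^0 + 0·3^1 + 1·3^2
  c_4 = 0
  c_5 = 7 = 1·3^0 + 2·3^1
p-restricted factor λ_0 = (2, 1, 1, 0, 1)
p-restricted factor λ_1 = (2, 0, 0, 0, 2)
p-restricted factor λ_2 = (0, 0, 1, 0, 0)

((2, 1, 1, 0, 1), (2, 0, 0, 0, 2), (0, 0, 1, 0, 0))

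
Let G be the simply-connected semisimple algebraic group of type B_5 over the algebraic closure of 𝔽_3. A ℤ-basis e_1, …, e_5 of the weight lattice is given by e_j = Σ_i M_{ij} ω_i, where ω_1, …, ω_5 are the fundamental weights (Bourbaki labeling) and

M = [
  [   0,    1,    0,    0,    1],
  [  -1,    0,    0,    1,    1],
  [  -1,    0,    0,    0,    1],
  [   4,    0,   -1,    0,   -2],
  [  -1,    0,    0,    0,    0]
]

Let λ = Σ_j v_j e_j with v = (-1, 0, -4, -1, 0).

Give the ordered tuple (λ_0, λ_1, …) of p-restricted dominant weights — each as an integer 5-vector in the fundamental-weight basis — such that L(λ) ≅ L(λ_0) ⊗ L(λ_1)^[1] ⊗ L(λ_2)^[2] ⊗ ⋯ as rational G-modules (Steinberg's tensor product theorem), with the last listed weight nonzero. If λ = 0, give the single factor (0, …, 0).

((0, 0, 1, 0, 1),)

Converting to the ω-basis (c_i = row i of M dotted with v = (-1, 0, -4, -1, 0)):
  c_1 = 0*-1 + 1*0 + 0*-4 + 0*-1 + 1*0 = 0
  c_2 = -1*-1 + 0*0 + 0*-4 + 1*-1 + 1*0 = 0
  c_3 = -1*-1 + 0*0 + 0*-4 + 0*-1 + 1*0 = 1
  c_4 = 4*-1 + 0*0 + -1*-4 + 0*-1 + -2*0 = 0
  c_5 = -1*-1 + 0*0 + 0*-4 + 0*-1 + 0*0 = 1
p = 3; digits c_i = Σ_j d_{ij}·3^j, 0 ≤ d_{ij} < 3:
  c_1 = 0
  c_2 = 0
  c_3 = 1 = 1·3^0
  c_4 = 0
  c_5 = 1 = 1·3^0
λ_0 = (0, 0, 1, 0, 1)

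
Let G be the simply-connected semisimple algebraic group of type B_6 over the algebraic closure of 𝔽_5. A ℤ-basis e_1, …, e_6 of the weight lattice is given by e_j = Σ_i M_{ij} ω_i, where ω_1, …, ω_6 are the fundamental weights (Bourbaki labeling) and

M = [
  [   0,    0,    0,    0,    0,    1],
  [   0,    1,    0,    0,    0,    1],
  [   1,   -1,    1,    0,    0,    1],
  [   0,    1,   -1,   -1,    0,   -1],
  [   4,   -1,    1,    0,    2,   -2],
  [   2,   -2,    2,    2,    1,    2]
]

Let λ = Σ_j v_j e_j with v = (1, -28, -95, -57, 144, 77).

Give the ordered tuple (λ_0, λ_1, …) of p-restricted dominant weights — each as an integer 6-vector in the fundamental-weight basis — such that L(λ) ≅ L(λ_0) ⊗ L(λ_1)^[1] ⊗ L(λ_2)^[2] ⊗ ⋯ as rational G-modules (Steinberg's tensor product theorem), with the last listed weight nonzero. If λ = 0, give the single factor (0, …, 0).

((2, 4, 1, 2, 1, 2), (0, 4, 2, 4, 4, 0), (3, 1, 0, 1, 2, 2))

In the fundamental-weight basis, λ has coordinates c = M·v (v = (1, -28, -95, -57, 144, 77)):
  c_1 = 0·1 + (0)·(-28) + (0)·(-95) + (0)·(-57) + 0·144 + 1·77 = 77
  c_2 = 0·1 + (1)·(-28) + (0)·(-95) + (0)·(-57) + 0·144 + 1·77 = 49
  c_3 = 1·1 + (-1)·(-28) + (1)·(-95) + (0)·(-57) + 0·144 + 1·77 = 11
  c_4 = 0·1 + (1)·(-28) + (-1)·(-95) + (-1)·(-57) + 0·144 + (-1)·(77) = 47
  c_5 = 4·1 + (-1)·(-28) + (1)·(-95) + (0)·(-57) + 2·144 + (-2)·(77) = 71
  c_6 = 2·1 + (-2)·(-28) + (2)·(-95) + (2)·(-57) + 1·144 + 2·77 = 52
Expand coordinatewise in base 5:
  c_1 = 77 = 2·5^0 + 0·5^1 + 3·5^2
  c_2 = 49 = 4·5^0 + 4·5^1 + 1·5^2
  c_3 = 11 = 1·5^0 + 2·5^1
  c_4 = 47 = 2·5^0 + 4·5^1 + 1·5^2
  c_5 = 71 = 1·5^0 + 4·5^1 + 2·5^2
  c_6 = 52 = 2·5^0 + 0·5^1 + 2·5^2
p-restricted factor λ_0 = (2, 4, 1, 2, 1, 2)
p-restricted factor λ_1 = (0, 4, 2, 4, 4, 0)
p-restricted factor λ_2 = (3, 1, 0, 1, 2, 2)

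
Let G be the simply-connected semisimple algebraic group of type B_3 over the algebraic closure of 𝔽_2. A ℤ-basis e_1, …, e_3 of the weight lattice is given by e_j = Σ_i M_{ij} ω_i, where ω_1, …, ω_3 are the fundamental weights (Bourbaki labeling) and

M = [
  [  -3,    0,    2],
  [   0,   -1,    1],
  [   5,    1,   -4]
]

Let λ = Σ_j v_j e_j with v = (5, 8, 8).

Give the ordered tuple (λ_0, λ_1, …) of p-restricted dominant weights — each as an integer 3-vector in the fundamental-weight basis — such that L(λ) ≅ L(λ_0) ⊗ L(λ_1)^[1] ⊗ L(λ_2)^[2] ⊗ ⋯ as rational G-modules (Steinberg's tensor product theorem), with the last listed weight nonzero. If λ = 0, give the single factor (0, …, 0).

((1, 0, 1),)

Compute c_i = Σ_j M_{ij} v_j with v = (5, 8, 8):
  c_1 = -3*5 + 0*8 + 2*8 = 1
  c_2 = 0*5 + -1*8 + 1*8 = 0
  c_3 = 5*5 + 1*8 + -4*8 = 1
Expand coordinatewise in base 2:
  c_1 = 1 = 1·2^0
  c_2 = 0
  c_3 = 1 = 1·2^0
λ_0 = (1, 0, 1)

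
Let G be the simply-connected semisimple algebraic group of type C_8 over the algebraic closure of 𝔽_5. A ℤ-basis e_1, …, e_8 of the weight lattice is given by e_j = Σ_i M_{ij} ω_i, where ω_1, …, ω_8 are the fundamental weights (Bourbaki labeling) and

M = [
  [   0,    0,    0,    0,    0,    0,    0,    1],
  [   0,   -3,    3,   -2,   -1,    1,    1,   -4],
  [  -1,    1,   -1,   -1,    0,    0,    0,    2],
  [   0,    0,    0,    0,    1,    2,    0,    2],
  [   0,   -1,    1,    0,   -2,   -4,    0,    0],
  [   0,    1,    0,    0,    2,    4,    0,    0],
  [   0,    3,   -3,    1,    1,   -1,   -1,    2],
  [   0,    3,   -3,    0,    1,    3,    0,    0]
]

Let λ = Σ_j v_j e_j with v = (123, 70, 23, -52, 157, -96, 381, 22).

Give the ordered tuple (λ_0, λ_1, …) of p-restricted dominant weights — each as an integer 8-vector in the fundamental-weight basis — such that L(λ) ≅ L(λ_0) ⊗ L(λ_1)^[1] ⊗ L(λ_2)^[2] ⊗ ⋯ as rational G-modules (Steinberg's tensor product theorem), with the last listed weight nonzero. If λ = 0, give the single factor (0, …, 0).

((2, 3, 0, 4, 3, 0, 0, 0), (4, 0, 4, 1, 4, 0, 1, 2))

ω-coordinates c = M·v, v = (123, 70, 23, -52, 157, -96, 381, 22):
  c_1 = (0)·(123) + (0)·(70) + (0)·(23) + (0)·(-52) + (0)·(157) + (0)·(-96) + (0)·(381) + (1)·(22) = 22
  c_2 = (0)·(123) + (-3)·(70) + (3)·(23) + (-2)·(-52) + (-1)·(157) + (1)·(-96) + (1)·(381) + (-4)·(22) = 3
  c_3 = (-1)·(123) + (1)·(70) + (-1)·(23) + (-1)·(-52) + (0)·(157) + (0)·(-96) + (0)·(381) + (2)·(22) = 20
  c_4 = (0)·(123) + (0)·(70) + (0)·(23) + (0)·(-52) + (1)·(157) + (2)·(-96) + (0)·(381) + (2)·(22) = 9
  c_5 = (0)·(123) + (-1)·(70) + (1)·(23) + (0)·(-52) + (-2)·(157) + (-4)·(-96) + (0)·(381) + (0)·(22) = 23
  c_6 = (0)·(123) + (1)·(70) + (0)·(23) + (0)·(-52) + (2)·(157) + (4)·(-96) + (0)·(381) + (0)·(22) = 0
  c_7 = (0)·(123) + (3)·(70) + (-3)·(23) + (1)·(-52) + (1)·(157) + (-1)·(-96) + (-1)·(381) + (2)·(22) = 5
  c_8 = (0)·(123) + (3)·(70) + (-3)·(23) + (0)·(-52) + (1)·(157) + (3)·(-96) + (0)·(381) + (0)·(22) = 10
p = 5; digits c_i = Σ_j d_{ij}·5^j, 0 ≤ d_{ij} < 5:
  c_1 = 22 = 2·5^0 + 4·5^1
  c_2 = 3 = 3·5^0
  c_3 = 20 = 0·5^0 + 4·5^1
  c_4 = 9 = 4·5^0 + 1·5^1
  c_5 = 23 = 3·5^0 + 4·5^1
  c_6 = 0
  c_7 = 5 = 0·5^0 + 1·5^1
  c_8 = 10 = 0·5^0 + 2·5^1
Factor λ_0 = (2, 3, 0, 4, 3, 0, 0, 0)
Factor λ_1 = (4, 0, 4, 1, 4, 0, 1, 2)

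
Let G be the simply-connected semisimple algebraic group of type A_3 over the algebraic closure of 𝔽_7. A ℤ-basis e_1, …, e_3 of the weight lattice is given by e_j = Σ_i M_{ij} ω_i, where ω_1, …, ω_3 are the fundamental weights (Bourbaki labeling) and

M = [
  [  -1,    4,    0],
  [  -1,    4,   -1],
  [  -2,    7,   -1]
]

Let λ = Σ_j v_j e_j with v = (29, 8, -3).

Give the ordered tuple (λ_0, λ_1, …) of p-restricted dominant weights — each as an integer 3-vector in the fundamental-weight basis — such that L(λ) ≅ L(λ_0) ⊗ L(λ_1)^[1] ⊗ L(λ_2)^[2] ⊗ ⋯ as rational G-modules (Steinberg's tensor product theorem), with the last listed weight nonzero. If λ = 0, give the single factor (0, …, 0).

Converting to the ω-basis (c_i = row i of M dotted with v = (29, 8, -3)):
  c_1 = (-1)·(29) + 4·8 + (0)·(-3) = 3
  c_2 = (-1)·(29) + 4·8 + (-1)·(-3) = 6
  c_3 = (-2)·(29) + 7·8 + (-1)·(-3) = 1
Writing each c_i in base p = 7:
  c_1 = 3 = 3·7^0
  c_2 = 6 = 6·7^0
  c_3 = 1 = 1·7^0
Factor λ_0 = (3, 6, 1)

((3, 6, 1),)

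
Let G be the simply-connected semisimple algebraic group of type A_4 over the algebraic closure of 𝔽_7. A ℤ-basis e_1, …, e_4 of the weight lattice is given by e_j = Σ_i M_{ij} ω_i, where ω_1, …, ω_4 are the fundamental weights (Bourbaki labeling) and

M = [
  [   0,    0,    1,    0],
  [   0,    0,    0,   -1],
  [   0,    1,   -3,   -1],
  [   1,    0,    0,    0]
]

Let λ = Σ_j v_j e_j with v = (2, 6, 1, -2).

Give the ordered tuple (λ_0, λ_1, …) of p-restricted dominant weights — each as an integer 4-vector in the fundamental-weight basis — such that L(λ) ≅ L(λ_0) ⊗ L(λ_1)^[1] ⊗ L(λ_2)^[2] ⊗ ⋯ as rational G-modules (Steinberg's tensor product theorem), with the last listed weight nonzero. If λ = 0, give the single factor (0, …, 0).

((1, 2, 5, 2),)

Converting to the ω-basis (c_i = row i of M dotted with v = (2, 6, 1, -2)):
  c_1 = (0)·(2) + (0)·(6) + (1)·(1) + (0)·(-2) = 1
  c_2 = (0)·(2) + (0)·(6) + (0)·(1) + (-1)·(-2) = 2
  c_3 = (0)·(2) + (1)·(6) + (-3)·(1) + (-1)·(-2) = 5
  c_4 = (1)·(2) + (0)·(6) + (0)·(1) + (0)·(-2) = 2
Expand coordinatewise in base 7:
  c_1 = 1 = 1·7^0
  c_2 = 2 = 2·7^0
  c_3 = 5 = 5·7^0
  c_4 = 2 = 2·7^0
λ_0 = (1, 2, 5, 2)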